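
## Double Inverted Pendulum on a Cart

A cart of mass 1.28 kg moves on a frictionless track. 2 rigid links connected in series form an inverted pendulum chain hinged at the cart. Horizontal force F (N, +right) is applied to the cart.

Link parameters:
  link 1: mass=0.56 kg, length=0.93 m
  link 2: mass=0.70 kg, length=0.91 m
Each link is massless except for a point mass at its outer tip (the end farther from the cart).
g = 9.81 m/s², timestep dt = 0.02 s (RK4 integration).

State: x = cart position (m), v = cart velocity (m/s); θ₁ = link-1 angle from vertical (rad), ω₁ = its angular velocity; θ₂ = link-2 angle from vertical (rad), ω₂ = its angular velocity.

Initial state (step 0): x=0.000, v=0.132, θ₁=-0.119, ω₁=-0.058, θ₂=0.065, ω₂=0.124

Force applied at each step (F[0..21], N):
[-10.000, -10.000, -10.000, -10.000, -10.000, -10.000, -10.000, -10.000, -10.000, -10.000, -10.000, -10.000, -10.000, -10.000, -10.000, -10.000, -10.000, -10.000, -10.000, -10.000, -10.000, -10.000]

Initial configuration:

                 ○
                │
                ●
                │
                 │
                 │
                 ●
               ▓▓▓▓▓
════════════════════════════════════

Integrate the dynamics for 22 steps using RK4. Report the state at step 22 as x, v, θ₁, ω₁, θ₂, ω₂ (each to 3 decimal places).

Answer: x=-0.630, v=-3.140, θ₁=0.293, ω₁=2.577, θ₂=0.579, ω₂=1.933

Derivation:
apply F[0]=-10.000 → step 1: x=0.001, v=-0.001, θ₁=-0.119, ω₁=0.009, θ₂=0.068, ω₂=0.216
apply F[1]=-10.000 → step 2: x=-0.000, v=-0.133, θ₁=-0.119, ω₁=0.076, θ₂=0.074, ω₂=0.310
apply F[2]=-10.000 → step 3: x=-0.004, v=-0.267, θ₁=-0.116, ω₁=0.143, θ₂=0.081, ω₂=0.405
apply F[3]=-10.000 → step 4: x=-0.011, v=-0.400, θ₁=-0.113, ω₁=0.210, θ₂=0.090, ω₂=0.503
apply F[4]=-10.000 → step 5: x=-0.020, v=-0.535, θ₁=-0.108, ω₁=0.279, θ₂=0.101, ω₂=0.601
apply F[5]=-10.000 → step 6: x=-0.032, v=-0.672, θ₁=-0.102, ω₁=0.351, θ₂=0.114, ω₂=0.702
apply F[6]=-10.000 → step 7: x=-0.047, v=-0.810, θ₁=-0.094, ω₁=0.425, θ₂=0.129, ω₂=0.804
apply F[7]=-10.000 → step 8: x=-0.065, v=-0.950, θ₁=-0.085, ω₁=0.504, θ₂=0.146, ω₂=0.906
apply F[8]=-10.000 → step 9: x=-0.085, v=-1.092, θ₁=-0.074, ω₁=0.587, θ₂=0.165, ω₂=1.010
apply F[9]=-10.000 → step 10: x=-0.108, v=-1.237, θ₁=-0.061, ω₁=0.676, θ₂=0.187, ω₂=1.114
apply F[10]=-10.000 → step 11: x=-0.134, v=-1.384, θ₁=-0.047, ω₁=0.772, θ₂=0.210, ω₂=1.217
apply F[11]=-10.000 → step 12: x=-0.164, v=-1.534, θ₁=-0.030, ω₁=0.876, θ₂=0.235, ω₂=1.320
apply F[12]=-10.000 → step 13: x=-0.196, v=-1.687, θ₁=-0.012, ω₁=0.989, θ₂=0.263, ω₂=1.419
apply F[13]=-10.000 → step 14: x=-0.231, v=-1.843, θ₁=0.009, ω₁=1.113, θ₂=0.292, ω₂=1.516
apply F[14]=-10.000 → step 15: x=-0.270, v=-2.002, θ₁=0.033, ω₁=1.248, θ₂=0.323, ω₂=1.607
apply F[15]=-10.000 → step 16: x=-0.311, v=-2.164, θ₁=0.059, ω₁=1.396, θ₂=0.356, ω₂=1.691
apply F[16]=-10.000 → step 17: x=-0.356, v=-2.327, θ₁=0.089, ω₁=1.558, θ₂=0.391, ω₂=1.766
apply F[17]=-10.000 → step 18: x=-0.404, v=-2.493, θ₁=0.122, ω₁=1.734, θ₂=0.427, ω₂=1.830
apply F[18]=-10.000 → step 19: x=-0.456, v=-2.658, θ₁=0.158, ω₁=1.925, θ₂=0.464, ω₂=1.880
apply F[19]=-10.000 → step 20: x=-0.511, v=-2.823, θ₁=0.199, ω₁=2.130, θ₂=0.502, ω₂=1.915
apply F[20]=-10.000 → step 21: x=-0.569, v=-2.984, θ₁=0.244, ω₁=2.348, θ₂=0.540, ω₂=1.933
apply F[21]=-10.000 → step 22: x=-0.630, v=-3.140, θ₁=0.293, ω₁=2.577, θ₂=0.579, ω₂=1.933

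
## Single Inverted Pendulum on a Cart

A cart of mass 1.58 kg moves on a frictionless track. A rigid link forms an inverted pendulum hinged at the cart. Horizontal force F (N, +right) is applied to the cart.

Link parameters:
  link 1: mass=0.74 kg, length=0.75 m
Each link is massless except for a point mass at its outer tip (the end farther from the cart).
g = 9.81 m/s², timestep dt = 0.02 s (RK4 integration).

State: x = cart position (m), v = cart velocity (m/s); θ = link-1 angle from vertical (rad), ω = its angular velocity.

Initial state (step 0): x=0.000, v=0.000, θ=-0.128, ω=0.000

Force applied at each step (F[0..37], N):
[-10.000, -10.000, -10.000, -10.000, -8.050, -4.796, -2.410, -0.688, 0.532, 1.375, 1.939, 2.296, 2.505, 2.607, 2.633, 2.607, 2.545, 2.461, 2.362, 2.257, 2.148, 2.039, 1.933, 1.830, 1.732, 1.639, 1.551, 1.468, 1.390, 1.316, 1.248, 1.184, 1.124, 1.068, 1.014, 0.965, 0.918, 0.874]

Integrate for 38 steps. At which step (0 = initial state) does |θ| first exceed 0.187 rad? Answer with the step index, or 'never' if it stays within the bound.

apply F[0]=-10.000 → step 1: x=-0.001, v=-0.114, θ=-0.127, ω=0.118
apply F[1]=-10.000 → step 2: x=-0.005, v=-0.229, θ=-0.123, ω=0.236
apply F[2]=-10.000 → step 3: x=-0.010, v=-0.343, θ=-0.117, ω=0.357
apply F[3]=-10.000 → step 4: x=-0.018, v=-0.459, θ=-0.109, ω=0.481
apply F[4]=-8.050 → step 5: x=-0.028, v=-0.551, θ=-0.098, ω=0.576
apply F[5]=-4.796 → step 6: x=-0.040, v=-0.604, θ=-0.086, ω=0.621
apply F[6]=-2.410 → step 7: x=-0.052, v=-0.627, θ=-0.074, ω=0.631
apply F[7]=-0.688 → step 8: x=-0.065, v=-0.630, θ=-0.061, ω=0.617
apply F[8]=+0.532 → step 9: x=-0.077, v=-0.618, θ=-0.049, ω=0.587
apply F[9]=+1.375 → step 10: x=-0.089, v=-0.597, θ=-0.038, ω=0.547
apply F[10]=+1.939 → step 11: x=-0.101, v=-0.569, θ=-0.028, ω=0.502
apply F[11]=+2.296 → step 12: x=-0.112, v=-0.538, θ=-0.018, ω=0.454
apply F[12]=+2.505 → step 13: x=-0.123, v=-0.505, θ=-0.009, ω=0.407
apply F[13]=+2.607 → step 14: x=-0.132, v=-0.472, θ=-0.002, ω=0.361
apply F[14]=+2.633 → step 15: x=-0.141, v=-0.438, θ=0.005, ω=0.317
apply F[15]=+2.607 → step 16: x=-0.150, v=-0.406, θ=0.011, ω=0.276
apply F[16]=+2.545 → step 17: x=-0.158, v=-0.375, θ=0.016, ω=0.238
apply F[17]=+2.461 → step 18: x=-0.165, v=-0.346, θ=0.020, ω=0.204
apply F[18]=+2.362 → step 19: x=-0.172, v=-0.318, θ=0.024, ω=0.172
apply F[19]=+2.257 → step 20: x=-0.178, v=-0.292, θ=0.027, ω=0.144
apply F[20]=+2.148 → step 21: x=-0.183, v=-0.267, θ=0.030, ω=0.119
apply F[21]=+2.039 → step 22: x=-0.188, v=-0.244, θ=0.032, ω=0.097
apply F[22]=+1.933 → step 23: x=-0.193, v=-0.223, θ=0.034, ω=0.077
apply F[23]=+1.830 → step 24: x=-0.197, v=-0.203, θ=0.035, ω=0.059
apply F[24]=+1.732 → step 25: x=-0.201, v=-0.184, θ=0.036, ω=0.044
apply F[25]=+1.639 → step 26: x=-0.205, v=-0.167, θ=0.037, ω=0.030
apply F[26]=+1.551 → step 27: x=-0.208, v=-0.150, θ=0.037, ω=0.018
apply F[27]=+1.468 → step 28: x=-0.211, v=-0.135, θ=0.038, ω=0.008
apply F[28]=+1.390 → step 29: x=-0.213, v=-0.121, θ=0.038, ω=-0.001
apply F[29]=+1.316 → step 30: x=-0.216, v=-0.108, θ=0.038, ω=-0.009
apply F[30]=+1.248 → step 31: x=-0.218, v=-0.096, θ=0.037, ω=-0.015
apply F[31]=+1.184 → step 32: x=-0.219, v=-0.084, θ=0.037, ω=-0.021
apply F[32]=+1.124 → step 33: x=-0.221, v=-0.073, θ=0.037, ω=-0.026
apply F[33]=+1.068 → step 34: x=-0.222, v=-0.063, θ=0.036, ω=-0.030
apply F[34]=+1.014 → step 35: x=-0.223, v=-0.054, θ=0.035, ω=-0.033
apply F[35]=+0.965 → step 36: x=-0.224, v=-0.045, θ=0.035, ω=-0.036
apply F[36]=+0.918 → step 37: x=-0.225, v=-0.036, θ=0.034, ω=-0.038
apply F[37]=+0.874 → step 38: x=-0.226, v=-0.028, θ=0.033, ω=-0.040
max |θ| = 0.128 ≤ 0.187 over all 39 states.

Answer: never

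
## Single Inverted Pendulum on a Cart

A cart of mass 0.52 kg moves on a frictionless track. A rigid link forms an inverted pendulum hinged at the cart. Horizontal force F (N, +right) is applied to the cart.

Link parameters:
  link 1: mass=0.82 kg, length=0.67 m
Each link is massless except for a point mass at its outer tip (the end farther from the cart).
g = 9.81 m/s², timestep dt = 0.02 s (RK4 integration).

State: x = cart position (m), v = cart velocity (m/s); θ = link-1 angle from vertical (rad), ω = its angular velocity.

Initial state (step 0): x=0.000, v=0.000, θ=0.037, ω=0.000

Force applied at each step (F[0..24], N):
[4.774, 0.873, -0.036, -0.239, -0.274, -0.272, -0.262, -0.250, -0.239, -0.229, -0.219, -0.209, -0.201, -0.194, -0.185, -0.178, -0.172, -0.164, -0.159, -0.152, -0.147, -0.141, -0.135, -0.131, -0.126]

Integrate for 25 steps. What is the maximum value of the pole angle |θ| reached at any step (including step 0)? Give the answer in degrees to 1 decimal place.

apply F[0]=+4.774 → step 1: x=0.002, v=0.172, θ=0.035, ω=-0.246
apply F[1]=+0.873 → step 2: x=0.005, v=0.196, θ=0.029, ω=-0.272
apply F[2]=-0.036 → step 3: x=0.009, v=0.186, θ=0.024, ω=-0.250
apply F[3]=-0.239 → step 4: x=0.013, v=0.170, θ=0.019, ω=-0.220
apply F[4]=-0.274 → step 5: x=0.016, v=0.154, θ=0.015, ω=-0.191
apply F[5]=-0.272 → step 6: x=0.019, v=0.140, θ=0.012, ω=-0.165
apply F[6]=-0.262 → step 7: x=0.022, v=0.127, θ=0.009, ω=-0.143
apply F[7]=-0.250 → step 8: x=0.024, v=0.115, θ=0.006, ω=-0.123
apply F[8]=-0.239 → step 9: x=0.026, v=0.104, θ=0.004, ω=-0.105
apply F[9]=-0.229 → step 10: x=0.028, v=0.094, θ=0.002, ω=-0.090
apply F[10]=-0.219 → step 11: x=0.030, v=0.086, θ=0.000, ω=-0.077
apply F[11]=-0.209 → step 12: x=0.032, v=0.078, θ=-0.001, ω=-0.065
apply F[12]=-0.201 → step 13: x=0.033, v=0.070, θ=-0.002, ω=-0.055
apply F[13]=-0.194 → step 14: x=0.034, v=0.064, θ=-0.003, ω=-0.046
apply F[14]=-0.185 → step 15: x=0.036, v=0.058, θ=-0.004, ω=-0.038
apply F[15]=-0.178 → step 16: x=0.037, v=0.053, θ=-0.005, ω=-0.031
apply F[16]=-0.172 → step 17: x=0.038, v=0.048, θ=-0.006, ω=-0.026
apply F[17]=-0.164 → step 18: x=0.039, v=0.043, θ=-0.006, ω=-0.021
apply F[18]=-0.159 → step 19: x=0.040, v=0.039, θ=-0.006, ω=-0.016
apply F[19]=-0.152 → step 20: x=0.040, v=0.035, θ=-0.007, ω=-0.012
apply F[20]=-0.147 → step 21: x=0.041, v=0.031, θ=-0.007, ω=-0.009
apply F[21]=-0.141 → step 22: x=0.042, v=0.028, θ=-0.007, ω=-0.006
apply F[22]=-0.135 → step 23: x=0.042, v=0.025, θ=-0.007, ω=-0.004
apply F[23]=-0.131 → step 24: x=0.043, v=0.022, θ=-0.007, ω=-0.001
apply F[24]=-0.126 → step 25: x=0.043, v=0.020, θ=-0.007, ω=0.000
Max |angle| over trajectory = 0.037 rad = 2.1°.

Answer: 2.1°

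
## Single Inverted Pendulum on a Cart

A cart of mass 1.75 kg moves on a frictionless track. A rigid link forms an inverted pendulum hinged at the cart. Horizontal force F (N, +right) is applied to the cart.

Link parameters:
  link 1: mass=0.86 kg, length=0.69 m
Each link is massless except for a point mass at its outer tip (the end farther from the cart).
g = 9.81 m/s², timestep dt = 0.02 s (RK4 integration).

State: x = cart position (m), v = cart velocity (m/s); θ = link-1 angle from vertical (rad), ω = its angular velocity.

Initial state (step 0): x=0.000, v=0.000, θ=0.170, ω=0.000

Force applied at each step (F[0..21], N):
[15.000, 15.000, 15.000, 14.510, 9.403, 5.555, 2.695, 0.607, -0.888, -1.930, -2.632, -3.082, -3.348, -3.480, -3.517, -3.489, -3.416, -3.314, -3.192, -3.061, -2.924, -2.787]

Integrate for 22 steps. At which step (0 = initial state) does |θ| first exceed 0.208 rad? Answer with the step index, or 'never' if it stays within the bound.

apply F[0]=+15.000 → step 1: x=0.002, v=0.153, θ=0.168, ω=-0.171
apply F[1]=+15.000 → step 2: x=0.006, v=0.307, θ=0.163, ω=-0.344
apply F[2]=+15.000 → step 3: x=0.014, v=0.462, θ=0.155, ω=-0.520
apply F[3]=+14.510 → step 4: x=0.025, v=0.612, θ=0.142, ω=-0.693
apply F[4]=+9.403 → step 5: x=0.038, v=0.706, θ=0.128, ω=-0.791
apply F[5]=+5.555 → step 6: x=0.052, v=0.759, θ=0.111, ω=-0.832
apply F[6]=+2.695 → step 7: x=0.068, v=0.780, θ=0.095, ω=-0.833
apply F[7]=+0.607 → step 8: x=0.083, v=0.779, θ=0.078, ω=-0.807
apply F[8]=-0.888 → step 9: x=0.099, v=0.762, θ=0.063, ω=-0.763
apply F[9]=-1.930 → step 10: x=0.114, v=0.735, θ=0.048, ω=-0.708
apply F[10]=-2.632 → step 11: x=0.128, v=0.701, θ=0.034, ω=-0.648
apply F[11]=-3.082 → step 12: x=0.142, v=0.663, θ=0.022, ω=-0.585
apply F[12]=-3.348 → step 13: x=0.155, v=0.624, θ=0.011, ω=-0.523
apply F[13]=-3.480 → step 14: x=0.167, v=0.583, θ=0.001, ω=-0.462
apply F[14]=-3.517 → step 15: x=0.178, v=0.543, θ=-0.008, ω=-0.405
apply F[15]=-3.489 → step 16: x=0.188, v=0.505, θ=-0.015, ω=-0.353
apply F[16]=-3.416 → step 17: x=0.198, v=0.467, θ=-0.022, ω=-0.304
apply F[17]=-3.314 → step 18: x=0.207, v=0.432, θ=-0.027, ω=-0.259
apply F[18]=-3.192 → step 19: x=0.215, v=0.398, θ=-0.032, ω=-0.219
apply F[19]=-3.061 → step 20: x=0.223, v=0.367, θ=-0.036, ω=-0.183
apply F[20]=-2.924 → step 21: x=0.230, v=0.337, θ=-0.039, ω=-0.151
apply F[21]=-2.787 → step 22: x=0.237, v=0.309, θ=-0.042, ω=-0.122
max |θ| = 0.170 ≤ 0.208 over all 23 states.

Answer: never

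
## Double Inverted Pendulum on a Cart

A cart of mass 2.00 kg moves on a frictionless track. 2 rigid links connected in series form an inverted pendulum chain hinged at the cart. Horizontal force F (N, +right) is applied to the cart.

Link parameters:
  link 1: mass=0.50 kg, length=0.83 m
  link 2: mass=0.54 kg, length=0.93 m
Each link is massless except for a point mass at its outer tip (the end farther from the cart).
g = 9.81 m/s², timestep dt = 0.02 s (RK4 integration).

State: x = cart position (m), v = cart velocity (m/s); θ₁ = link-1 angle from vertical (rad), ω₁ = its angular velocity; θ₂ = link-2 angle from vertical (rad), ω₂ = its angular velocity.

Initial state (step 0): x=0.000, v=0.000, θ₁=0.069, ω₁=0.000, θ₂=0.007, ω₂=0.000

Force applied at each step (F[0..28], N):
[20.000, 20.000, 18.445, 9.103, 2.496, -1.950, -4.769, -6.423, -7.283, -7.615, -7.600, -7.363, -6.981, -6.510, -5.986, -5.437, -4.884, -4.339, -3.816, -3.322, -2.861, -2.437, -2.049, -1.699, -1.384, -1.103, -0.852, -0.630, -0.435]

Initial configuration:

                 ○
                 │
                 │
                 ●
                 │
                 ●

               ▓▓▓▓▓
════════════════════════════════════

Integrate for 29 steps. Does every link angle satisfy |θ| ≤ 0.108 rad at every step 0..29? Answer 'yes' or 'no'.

Answer: yes

Derivation:
apply F[0]=+20.000 → step 1: x=0.002, v=0.193, θ₁=0.067, ω₁=-0.199, θ₂=0.007, ω₂=-0.029
apply F[1]=+20.000 → step 2: x=0.008, v=0.386, θ₁=0.061, ω₁=-0.400, θ₂=0.006, ω₂=-0.055
apply F[2]=+18.445 → step 3: x=0.017, v=0.564, θ₁=0.051, ω₁=-0.588, θ₂=0.005, ω₂=-0.078
apply F[3]=+9.103 → step 4: x=0.029, v=0.651, θ₁=0.039, ω₁=-0.672, θ₂=0.003, ω₂=-0.096
apply F[4]=+2.496 → step 5: x=0.043, v=0.673, θ₁=0.025, ω₁=-0.683, θ₂=0.001, ω₂=-0.109
apply F[5]=-1.950 → step 6: x=0.056, v=0.651, θ₁=0.012, ω₁=-0.648, θ₂=-0.002, ω₂=-0.117
apply F[6]=-4.769 → step 7: x=0.068, v=0.603, θ₁=-0.001, ω₁=-0.587, θ₂=-0.004, ω₂=-0.120
apply F[7]=-6.423 → step 8: x=0.080, v=0.540, θ₁=-0.012, ω₁=-0.512, θ₂=-0.006, ω₂=-0.120
apply F[8]=-7.283 → step 9: x=0.090, v=0.468, θ₁=-0.021, ω₁=-0.432, θ₂=-0.009, ω₂=-0.116
apply F[9]=-7.615 → step 10: x=0.098, v=0.395, θ₁=-0.029, ω₁=-0.354, θ₂=-0.011, ω₂=-0.109
apply F[10]=-7.600 → step 11: x=0.106, v=0.322, θ₁=-0.035, ω₁=-0.279, θ₂=-0.013, ω₂=-0.100
apply F[11]=-7.363 → step 12: x=0.111, v=0.252, θ₁=-0.040, ω₁=-0.210, θ₂=-0.015, ω₂=-0.090
apply F[12]=-6.981 → step 13: x=0.116, v=0.187, θ₁=-0.044, ω₁=-0.148, θ₂=-0.017, ω₂=-0.078
apply F[13]=-6.510 → step 14: x=0.119, v=0.126, θ₁=-0.046, ω₁=-0.093, θ₂=-0.018, ω₂=-0.066
apply F[14]=-5.986 → step 15: x=0.121, v=0.071, θ₁=-0.047, ω₁=-0.045, θ₂=-0.019, ω₂=-0.053
apply F[15]=-5.437 → step 16: x=0.122, v=0.022, θ₁=-0.048, ω₁=-0.004, θ₂=-0.020, ω₂=-0.041
apply F[16]=-4.884 → step 17: x=0.122, v=-0.022, θ₁=-0.048, ω₁=0.031, θ₂=-0.021, ω₂=-0.029
apply F[17]=-4.339 → step 18: x=0.121, v=-0.061, θ₁=-0.047, ω₁=0.059, θ₂=-0.021, ω₂=-0.018
apply F[18]=-3.816 → step 19: x=0.119, v=-0.094, θ₁=-0.045, ω₁=0.083, θ₂=-0.022, ω₂=-0.007
apply F[19]=-3.322 → step 20: x=0.117, v=-0.123, θ₁=-0.043, ω₁=0.101, θ₂=-0.022, ω₂=0.003
apply F[20]=-2.861 → step 21: x=0.115, v=-0.147, θ₁=-0.041, ω₁=0.115, θ₂=-0.021, ω₂=0.013
apply F[21]=-2.437 → step 22: x=0.111, v=-0.167, θ₁=-0.039, ω₁=0.125, θ₂=-0.021, ω₂=0.021
apply F[22]=-2.049 → step 23: x=0.108, v=-0.184, θ₁=-0.036, ω₁=0.132, θ₂=-0.021, ω₂=0.028
apply F[23]=-1.699 → step 24: x=0.104, v=-0.197, θ₁=-0.034, ω₁=0.136, θ₂=-0.020, ω₂=0.035
apply F[24]=-1.384 → step 25: x=0.100, v=-0.208, θ₁=-0.031, ω₁=0.137, θ₂=-0.019, ω₂=0.040
apply F[25]=-1.103 → step 26: x=0.096, v=-0.216, θ₁=-0.028, ω₁=0.137, θ₂=-0.018, ω₂=0.045
apply F[26]=-0.852 → step 27: x=0.091, v=-0.222, θ₁=-0.026, ω₁=0.136, θ₂=-0.017, ω₂=0.049
apply F[27]=-0.630 → step 28: x=0.087, v=-0.226, θ₁=-0.023, ω₁=0.133, θ₂=-0.016, ω₂=0.052
apply F[28]=-0.435 → step 29: x=0.082, v=-0.228, θ₁=-0.020, ω₁=0.129, θ₂=-0.015, ω₂=0.054
Max |angle| over trajectory = 0.069 rad; bound = 0.108 → within bound.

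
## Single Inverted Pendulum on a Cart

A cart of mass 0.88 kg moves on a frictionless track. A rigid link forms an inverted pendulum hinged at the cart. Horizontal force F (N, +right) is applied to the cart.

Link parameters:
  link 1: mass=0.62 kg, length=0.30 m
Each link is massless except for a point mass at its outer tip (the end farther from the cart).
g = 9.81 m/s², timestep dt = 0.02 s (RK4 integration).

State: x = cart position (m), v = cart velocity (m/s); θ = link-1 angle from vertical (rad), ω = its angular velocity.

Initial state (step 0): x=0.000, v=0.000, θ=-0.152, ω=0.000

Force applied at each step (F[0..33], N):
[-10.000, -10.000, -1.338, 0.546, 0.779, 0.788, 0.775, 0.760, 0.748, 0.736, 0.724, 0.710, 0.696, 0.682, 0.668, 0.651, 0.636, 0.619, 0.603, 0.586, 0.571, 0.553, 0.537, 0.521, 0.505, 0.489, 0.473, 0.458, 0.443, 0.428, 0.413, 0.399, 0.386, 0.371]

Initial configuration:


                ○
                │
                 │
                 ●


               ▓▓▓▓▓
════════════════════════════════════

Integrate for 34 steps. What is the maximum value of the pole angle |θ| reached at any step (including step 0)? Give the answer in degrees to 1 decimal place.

Answer: 8.7°

Derivation:
apply F[0]=-10.000 → step 1: x=-0.002, v=-0.204, θ=-0.146, ω=0.574
apply F[1]=-10.000 → step 2: x=-0.008, v=-0.410, θ=-0.129, ω=1.163
apply F[2]=-1.338 → step 3: x=-0.017, v=-0.425, θ=-0.106, ω=1.136
apply F[3]=+0.546 → step 4: x=-0.025, v=-0.400, θ=-0.085, ω=0.991
apply F[4]=+0.779 → step 5: x=-0.032, v=-0.372, θ=-0.066, ω=0.850
apply F[5]=+0.788 → step 6: x=-0.040, v=-0.346, θ=-0.051, ω=0.726
apply F[6]=+0.775 → step 7: x=-0.046, v=-0.323, θ=-0.037, ω=0.619
apply F[7]=+0.760 → step 8: x=-0.053, v=-0.301, θ=-0.026, ω=0.527
apply F[8]=+0.748 → step 9: x=-0.058, v=-0.281, θ=-0.016, ω=0.447
apply F[9]=+0.736 → step 10: x=-0.064, v=-0.263, θ=-0.008, ω=0.378
apply F[10]=+0.724 → step 11: x=-0.069, v=-0.246, θ=-0.001, ω=0.319
apply F[11]=+0.710 → step 12: x=-0.074, v=-0.230, θ=0.005, ω=0.267
apply F[12]=+0.696 → step 13: x=-0.078, v=-0.215, θ=0.010, ω=0.223
apply F[13]=+0.682 → step 14: x=-0.082, v=-0.201, θ=0.014, ω=0.185
apply F[14]=+0.668 → step 15: x=-0.086, v=-0.188, θ=0.017, ω=0.152
apply F[15]=+0.651 → step 16: x=-0.090, v=-0.176, θ=0.020, ω=0.123
apply F[16]=+0.636 → step 17: x=-0.093, v=-0.165, θ=0.022, ω=0.099
apply F[17]=+0.619 → step 18: x=-0.096, v=-0.154, θ=0.024, ω=0.078
apply F[18]=+0.603 → step 19: x=-0.099, v=-0.144, θ=0.025, ω=0.060
apply F[19]=+0.586 → step 20: x=-0.102, v=-0.134, θ=0.026, ω=0.044
apply F[20]=+0.571 → step 21: x=-0.105, v=-0.125, θ=0.027, ω=0.031
apply F[21]=+0.553 → step 22: x=-0.107, v=-0.116, θ=0.028, ω=0.020
apply F[22]=+0.537 → step 23: x=-0.109, v=-0.107, θ=0.028, ω=0.010
apply F[23]=+0.521 → step 24: x=-0.111, v=-0.100, θ=0.028, ω=0.002
apply F[24]=+0.505 → step 25: x=-0.113, v=-0.092, θ=0.028, ω=-0.005
apply F[25]=+0.489 → step 26: x=-0.115, v=-0.085, θ=0.028, ω=-0.011
apply F[26]=+0.473 → step 27: x=-0.117, v=-0.078, θ=0.028, ω=-0.016
apply F[27]=+0.458 → step 28: x=-0.118, v=-0.071, θ=0.027, ω=-0.020
apply F[28]=+0.443 → step 29: x=-0.120, v=-0.065, θ=0.027, ω=-0.023
apply F[29]=+0.428 → step 30: x=-0.121, v=-0.059, θ=0.026, ω=-0.026
apply F[30]=+0.413 → step 31: x=-0.122, v=-0.053, θ=0.026, ω=-0.028
apply F[31]=+0.399 → step 32: x=-0.123, v=-0.047, θ=0.025, ω=-0.030
apply F[32]=+0.386 → step 33: x=-0.124, v=-0.042, θ=0.025, ω=-0.031
apply F[33]=+0.371 → step 34: x=-0.125, v=-0.037, θ=0.024, ω=-0.032
Max |angle| over trajectory = 0.152 rad = 8.7°.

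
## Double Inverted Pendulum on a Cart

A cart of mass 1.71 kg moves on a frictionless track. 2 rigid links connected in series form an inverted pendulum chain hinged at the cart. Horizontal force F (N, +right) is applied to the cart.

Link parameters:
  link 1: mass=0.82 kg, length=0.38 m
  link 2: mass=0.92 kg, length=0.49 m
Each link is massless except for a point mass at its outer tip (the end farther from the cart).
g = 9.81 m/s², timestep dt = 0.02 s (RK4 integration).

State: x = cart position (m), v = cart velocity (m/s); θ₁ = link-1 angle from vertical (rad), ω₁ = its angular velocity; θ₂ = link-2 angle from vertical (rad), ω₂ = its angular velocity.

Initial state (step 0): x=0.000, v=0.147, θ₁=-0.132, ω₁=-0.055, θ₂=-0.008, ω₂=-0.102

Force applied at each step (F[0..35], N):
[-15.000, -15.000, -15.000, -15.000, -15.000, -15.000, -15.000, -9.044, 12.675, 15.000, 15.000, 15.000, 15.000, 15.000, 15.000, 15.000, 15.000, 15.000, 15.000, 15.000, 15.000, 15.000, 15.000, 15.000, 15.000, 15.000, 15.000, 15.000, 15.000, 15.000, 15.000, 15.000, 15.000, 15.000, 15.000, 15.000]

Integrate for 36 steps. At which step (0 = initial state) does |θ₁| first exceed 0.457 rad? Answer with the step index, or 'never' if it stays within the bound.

Answer: never

Derivation:
apply F[0]=-15.000 → step 1: x=0.001, v=-0.000, θ₁=-0.131, ω₁=0.186, θ₂=-0.009, ω₂=0.010
apply F[1]=-15.000 → step 2: x=-0.000, v=-0.149, θ₁=-0.125, ω₁=0.434, θ₂=-0.008, ω₂=0.118
apply F[2]=-15.000 → step 3: x=-0.004, v=-0.299, θ₁=-0.113, ω₁=0.696, θ₂=-0.004, ω₂=0.219
apply F[3]=-15.000 → step 4: x=-0.012, v=-0.453, θ₁=-0.097, ω₁=0.983, θ₂=0.001, ω₂=0.310
apply F[4]=-15.000 → step 5: x=-0.023, v=-0.611, θ₁=-0.074, ω₁=1.302, θ₂=0.008, ω₂=0.387
apply F[5]=-15.000 → step 6: x=-0.036, v=-0.775, θ₁=-0.044, ω₁=1.663, θ₂=0.016, ω₂=0.445
apply F[6]=-15.000 → step 7: x=-0.054, v=-0.946, θ₁=-0.007, ω₁=2.075, θ₂=0.026, ω₂=0.480
apply F[7]=-9.044 → step 8: x=-0.074, v=-1.054, θ₁=0.037, ω₁=2.359, θ₂=0.035, ω₂=0.491
apply F[8]=+12.675 → step 9: x=-0.093, v=-0.916, θ₁=0.081, ω₁=2.037, θ₂=0.045, ω₂=0.477
apply F[9]=+15.000 → step 10: x=-0.110, v=-0.759, θ₁=0.119, ω₁=1.706, θ₂=0.054, ω₂=0.437
apply F[10]=+15.000 → step 11: x=-0.124, v=-0.610, θ₁=0.150, ω₁=1.430, θ₂=0.063, ω₂=0.373
apply F[11]=+15.000 → step 12: x=-0.135, v=-0.468, θ₁=0.176, ω₁=1.202, θ₂=0.069, ω₂=0.289
apply F[12]=+15.000 → step 13: x=-0.143, v=-0.331, θ₁=0.198, ω₁=1.014, θ₂=0.074, ω₂=0.186
apply F[13]=+15.000 → step 14: x=-0.148, v=-0.200, θ₁=0.217, ω₁=0.862, θ₂=0.076, ω₂=0.067
apply F[14]=+15.000 → step 15: x=-0.151, v=-0.072, θ₁=0.233, ω₁=0.740, θ₂=0.077, ω₂=-0.068
apply F[15]=+15.000 → step 16: x=-0.151, v=0.053, θ₁=0.247, ω₁=0.644, θ₂=0.074, ω₂=-0.217
apply F[16]=+15.000 → step 17: x=-0.148, v=0.175, θ₁=0.259, ω₁=0.572, θ₂=0.068, ω₂=-0.381
apply F[17]=+15.000 → step 18: x=-0.144, v=0.295, θ₁=0.270, ω₁=0.522, θ₂=0.058, ω₂=-0.561
apply F[18]=+15.000 → step 19: x=-0.137, v=0.414, θ₁=0.280, ω₁=0.490, θ₂=0.045, ω₂=-0.757
apply F[19]=+15.000 → step 20: x=-0.127, v=0.531, θ₁=0.289, ω₁=0.478, θ₂=0.028, ω₂=-0.972
apply F[20]=+15.000 → step 21: x=-0.115, v=0.648, θ₁=0.299, ω₁=0.481, θ₂=0.006, ω₂=-1.205
apply F[21]=+15.000 → step 22: x=-0.101, v=0.766, θ₁=0.309, ω₁=0.498, θ₂=-0.020, ω₂=-1.459
apply F[22]=+15.000 → step 23: x=-0.085, v=0.883, θ₁=0.319, ω₁=0.527, θ₂=-0.052, ω₂=-1.732
apply F[23]=+15.000 → step 24: x=-0.066, v=1.002, θ₁=0.330, ω₁=0.561, θ₂=-0.090, ω₂=-2.024
apply F[24]=+15.000 → step 25: x=-0.045, v=1.122, θ₁=0.341, ω₁=0.595, θ₂=-0.133, ω₂=-2.334
apply F[25]=+15.000 → step 26: x=-0.021, v=1.244, θ₁=0.354, ω₁=0.620, θ₂=-0.183, ω₂=-2.657
apply F[26]=+15.000 → step 27: x=0.005, v=1.368, θ₁=0.366, ω₁=0.629, θ₂=-0.240, ω₂=-2.991
apply F[27]=+15.000 → step 28: x=0.034, v=1.495, θ₁=0.379, ω₁=0.610, θ₂=-0.303, ω₂=-3.332
apply F[28]=+15.000 → step 29: x=0.065, v=1.624, θ₁=0.390, ω₁=0.554, θ₂=-0.373, ω₂=-3.678
apply F[29]=+15.000 → step 30: x=0.099, v=1.756, θ₁=0.400, ω₁=0.451, θ₂=-0.450, ω₂=-4.026
apply F[30]=+15.000 → step 31: x=0.135, v=1.890, θ₁=0.408, ω₁=0.292, θ₂=-0.534, ω₂=-4.377
apply F[31]=+15.000 → step 32: x=0.174, v=2.025, θ₁=0.412, ω₁=0.067, θ₂=-0.625, ω₂=-4.732
apply F[32]=+15.000 → step 33: x=0.216, v=2.162, θ₁=0.410, ω₁=-0.234, θ₂=-0.723, ω₂=-5.091
apply F[33]=+15.000 → step 34: x=0.261, v=2.301, θ₁=0.402, ω₁=-0.622, θ₂=-0.829, ω₂=-5.458
apply F[34]=+15.000 → step 35: x=0.308, v=2.441, θ₁=0.385, ω₁=-1.108, θ₂=-0.942, ω₂=-5.830
apply F[35]=+15.000 → step 36: x=0.358, v=2.584, θ₁=0.357, ω₁=-1.705, θ₂=-1.062, ω₂=-6.203
max |θ₁| = 0.412 ≤ 0.457 over all 37 states.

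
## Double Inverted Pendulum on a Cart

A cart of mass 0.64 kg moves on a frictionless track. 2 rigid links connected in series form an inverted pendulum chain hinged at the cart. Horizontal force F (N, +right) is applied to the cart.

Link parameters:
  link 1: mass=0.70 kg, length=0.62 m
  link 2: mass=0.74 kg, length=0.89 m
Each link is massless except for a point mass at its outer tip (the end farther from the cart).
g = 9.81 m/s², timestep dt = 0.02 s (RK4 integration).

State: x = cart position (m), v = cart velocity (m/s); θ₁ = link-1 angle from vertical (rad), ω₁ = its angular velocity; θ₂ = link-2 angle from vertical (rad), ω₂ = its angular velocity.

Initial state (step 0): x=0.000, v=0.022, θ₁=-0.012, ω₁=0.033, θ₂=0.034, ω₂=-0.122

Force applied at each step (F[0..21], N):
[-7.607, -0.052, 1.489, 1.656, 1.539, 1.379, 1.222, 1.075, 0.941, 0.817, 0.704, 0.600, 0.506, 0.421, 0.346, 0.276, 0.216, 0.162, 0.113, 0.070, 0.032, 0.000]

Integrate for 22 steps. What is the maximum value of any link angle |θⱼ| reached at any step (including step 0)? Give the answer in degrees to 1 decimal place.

Answer: 1.9°

Derivation:
apply F[0]=-7.607 → step 1: x=-0.002, v=-0.211, θ₁=-0.008, ω₁=0.391, θ₂=0.032, ω₂=-0.102
apply F[1]=-0.052 → step 2: x=-0.006, v=-0.211, θ₁=-0.000, ω₁=0.378, θ₂=0.030, ω₂=-0.087
apply F[2]=+1.489 → step 3: x=-0.010, v=-0.166, θ₁=0.007, ω₁=0.298, θ₂=0.028, ω₂=-0.075
apply F[3]=+1.656 → step 4: x=-0.013, v=-0.118, θ₁=0.012, ω₁=0.218, θ₂=0.027, ω₂=-0.067
apply F[4]=+1.539 → step 5: x=-0.015, v=-0.076, θ₁=0.015, ω₁=0.151, θ₂=0.026, ω₂=-0.061
apply F[5]=+1.379 → step 6: x=-0.016, v=-0.041, θ₁=0.018, ω₁=0.096, θ₂=0.024, ω₂=-0.058
apply F[6]=+1.222 → step 7: x=-0.016, v=-0.011, θ₁=0.019, ω₁=0.052, θ₂=0.023, ω₂=-0.055
apply F[7]=+1.075 → step 8: x=-0.016, v=0.014, θ₁=0.020, ω₁=0.017, θ₂=0.022, ω₂=-0.054
apply F[8]=+0.941 → step 9: x=-0.016, v=0.035, θ₁=0.020, ω₁=-0.010, θ₂=0.021, ω₂=-0.053
apply F[9]=+0.817 → step 10: x=-0.015, v=0.051, θ₁=0.020, ω₁=-0.031, θ₂=0.020, ω₂=-0.053
apply F[10]=+0.704 → step 11: x=-0.014, v=0.065, θ₁=0.019, ω₁=-0.047, θ₂=0.019, ω₂=-0.053
apply F[11]=+0.600 → step 12: x=-0.012, v=0.075, θ₁=0.018, ω₁=-0.058, θ₂=0.018, ω₂=-0.053
apply F[12]=+0.506 → step 13: x=-0.011, v=0.084, θ₁=0.017, ω₁=-0.066, θ₂=0.017, ω₂=-0.053
apply F[13]=+0.421 → step 14: x=-0.009, v=0.090, θ₁=0.015, ω₁=-0.071, θ₂=0.016, ω₂=-0.053
apply F[14]=+0.346 → step 15: x=-0.007, v=0.094, θ₁=0.014, ω₁=-0.073, θ₂=0.015, ω₂=-0.052
apply F[15]=+0.276 → step 16: x=-0.005, v=0.097, θ₁=0.012, ω₁=-0.074, θ₂=0.014, ω₂=-0.052
apply F[16]=+0.216 → step 17: x=-0.003, v=0.098, θ₁=0.011, ω₁=-0.073, θ₂=0.013, ω₂=-0.051
apply F[17]=+0.162 → step 18: x=-0.001, v=0.099, θ₁=0.010, ω₁=-0.072, θ₂=0.012, ω₂=-0.050
apply F[18]=+0.113 → step 19: x=0.001, v=0.099, θ₁=0.008, ω₁=-0.069, θ₂=0.011, ω₂=-0.049
apply F[19]=+0.070 → step 20: x=0.003, v=0.097, θ₁=0.007, ω₁=-0.066, θ₂=0.010, ω₂=-0.048
apply F[20]=+0.032 → step 21: x=0.004, v=0.096, θ₁=0.005, ω₁=-0.062, θ₂=0.009, ω₂=-0.047
apply F[21]=+0.000 → step 22: x=0.006, v=0.094, θ₁=0.004, ω₁=-0.058, θ₂=0.008, ω₂=-0.045
Max |angle| over trajectory = 0.034 rad = 1.9°.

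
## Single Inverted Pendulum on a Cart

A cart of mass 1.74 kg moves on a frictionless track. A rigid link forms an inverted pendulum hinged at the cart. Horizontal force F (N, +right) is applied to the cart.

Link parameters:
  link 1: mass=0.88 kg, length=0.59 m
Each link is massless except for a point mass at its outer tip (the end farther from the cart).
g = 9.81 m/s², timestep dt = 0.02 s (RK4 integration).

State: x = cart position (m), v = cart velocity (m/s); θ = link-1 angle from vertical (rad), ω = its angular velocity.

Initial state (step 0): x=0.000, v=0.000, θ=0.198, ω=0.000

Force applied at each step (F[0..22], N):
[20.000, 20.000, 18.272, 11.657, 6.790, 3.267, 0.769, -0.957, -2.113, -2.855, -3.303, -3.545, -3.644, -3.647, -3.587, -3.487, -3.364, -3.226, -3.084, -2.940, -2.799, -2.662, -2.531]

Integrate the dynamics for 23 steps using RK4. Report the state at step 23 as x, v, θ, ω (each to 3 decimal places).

apply F[0]=+20.000 → step 1: x=0.002, v=0.207, θ=0.195, ω=-0.279
apply F[1]=+20.000 → step 2: x=0.008, v=0.415, θ=0.187, ω=-0.561
apply F[2]=+18.272 → step 3: x=0.018, v=0.605, θ=0.173, ω=-0.818
apply F[3]=+11.657 → step 4: x=0.032, v=0.722, θ=0.155, ω=-0.960
apply F[4]=+6.790 → step 5: x=0.047, v=0.786, θ=0.136, ω=-1.019
apply F[5]=+3.267 → step 6: x=0.063, v=0.811, θ=0.115, ω=-1.020
apply F[6]=+0.769 → step 7: x=0.079, v=0.811, θ=0.095, ω=-0.984
apply F[7]=-0.957 → step 8: x=0.095, v=0.792, θ=0.076, ω=-0.924
apply F[8]=-2.113 → step 9: x=0.111, v=0.761, θ=0.058, ω=-0.850
apply F[9]=-2.855 → step 10: x=0.125, v=0.724, θ=0.042, ω=-0.770
apply F[10]=-3.303 → step 11: x=0.139, v=0.682, θ=0.028, ω=-0.688
apply F[11]=-3.545 → step 12: x=0.153, v=0.640, θ=0.015, ω=-0.609
apply F[12]=-3.644 → step 13: x=0.165, v=0.597, θ=0.003, ω=-0.533
apply F[13]=-3.647 → step 14: x=0.177, v=0.555, θ=-0.007, ω=-0.463
apply F[14]=-3.587 → step 15: x=0.187, v=0.515, θ=-0.015, ω=-0.399
apply F[15]=-3.487 → step 16: x=0.197, v=0.477, θ=-0.023, ω=-0.341
apply F[16]=-3.364 → step 17: x=0.206, v=0.441, θ=-0.029, ω=-0.288
apply F[17]=-3.226 → step 18: x=0.215, v=0.407, θ=-0.034, ω=-0.241
apply F[18]=-3.084 → step 19: x=0.223, v=0.375, θ=-0.039, ω=-0.200
apply F[19]=-2.940 → step 20: x=0.230, v=0.345, θ=-0.042, ω=-0.163
apply F[20]=-2.799 → step 21: x=0.236, v=0.317, θ=-0.045, ω=-0.130
apply F[21]=-2.662 → step 22: x=0.243, v=0.291, θ=-0.048, ω=-0.102
apply F[22]=-2.531 → step 23: x=0.248, v=0.267, θ=-0.049, ω=-0.077

Answer: x=0.248, v=0.267, θ=-0.049, ω=-0.077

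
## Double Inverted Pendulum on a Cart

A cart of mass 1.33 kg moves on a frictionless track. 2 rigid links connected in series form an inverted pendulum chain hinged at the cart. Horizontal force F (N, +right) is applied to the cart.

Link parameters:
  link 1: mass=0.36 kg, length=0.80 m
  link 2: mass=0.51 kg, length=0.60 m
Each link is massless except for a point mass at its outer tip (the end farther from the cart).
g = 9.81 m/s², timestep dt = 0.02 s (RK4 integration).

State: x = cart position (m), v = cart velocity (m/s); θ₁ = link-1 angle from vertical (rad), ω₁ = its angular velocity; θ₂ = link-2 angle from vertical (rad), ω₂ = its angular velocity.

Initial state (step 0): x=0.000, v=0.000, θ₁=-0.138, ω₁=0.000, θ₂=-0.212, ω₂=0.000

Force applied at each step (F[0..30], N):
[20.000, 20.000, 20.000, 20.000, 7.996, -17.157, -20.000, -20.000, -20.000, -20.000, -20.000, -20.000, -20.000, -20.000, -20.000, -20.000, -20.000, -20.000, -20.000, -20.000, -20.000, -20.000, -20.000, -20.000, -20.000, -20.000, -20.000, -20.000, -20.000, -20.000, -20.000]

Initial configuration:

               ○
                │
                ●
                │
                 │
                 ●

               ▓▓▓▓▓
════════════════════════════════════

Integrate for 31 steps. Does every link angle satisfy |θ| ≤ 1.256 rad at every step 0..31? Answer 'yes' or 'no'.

Answer: yes

Derivation:
apply F[0]=+20.000 → step 1: x=0.003, v=0.314, θ₁=-0.142, ω₁=-0.404, θ₂=-0.212, ω₂=-0.044
apply F[1]=+20.000 → step 2: x=0.013, v=0.629, θ₁=-0.154, ω₁=-0.812, θ₂=-0.214, ω₂=-0.081
apply F[2]=+20.000 → step 3: x=0.028, v=0.943, θ₁=-0.175, ω₁=-1.228, θ₂=-0.216, ω₂=-0.107
apply F[3]=+20.000 → step 4: x=0.050, v=1.256, θ₁=-0.203, ω₁=-1.653, θ₂=-0.218, ω₂=-0.118
apply F[4]=+7.996 → step 5: x=0.077, v=1.392, θ₁=-0.239, ω₁=-1.873, θ₂=-0.220, ω₂=-0.118
apply F[5]=-17.157 → step 6: x=0.102, v=1.166, θ₁=-0.274, ω₁=-1.675, θ₂=-0.222, ω₂=-0.090
apply F[6]=-20.000 → step 7: x=0.123, v=0.907, θ₁=-0.305, ω₁=-1.461, θ₂=-0.224, ω₂=-0.030
apply F[7]=-20.000 → step 8: x=0.139, v=0.654, θ₁=-0.333, ω₁=-1.277, θ₂=-0.223, ω₂=0.060
apply F[8]=-20.000 → step 9: x=0.149, v=0.407, θ₁=-0.357, ω₁=-1.120, θ₂=-0.221, ω₂=0.178
apply F[9]=-20.000 → step 10: x=0.155, v=0.163, θ₁=-0.378, ω₁=-0.988, θ₂=-0.216, ω₂=0.324
apply F[10]=-20.000 → step 11: x=0.156, v=-0.077, θ₁=-0.396, ω₁=-0.878, θ₂=-0.208, ω₂=0.497
apply F[11]=-20.000 → step 12: x=0.152, v=-0.314, θ₁=-0.413, ω₁=-0.787, θ₂=-0.196, ω₂=0.696
apply F[12]=-20.000 → step 13: x=0.143, v=-0.550, θ₁=-0.428, ω₁=-0.713, θ₂=-0.180, ω₂=0.922
apply F[13]=-20.000 → step 14: x=0.130, v=-0.785, θ₁=-0.442, ω₁=-0.654, θ₂=-0.159, ω₂=1.174
apply F[14]=-20.000 → step 15: x=0.112, v=-1.020, θ₁=-0.454, ω₁=-0.607, θ₂=-0.133, ω₂=1.451
apply F[15]=-20.000 → step 16: x=0.089, v=-1.256, θ₁=-0.466, ω₁=-0.569, θ₂=-0.101, ω₂=1.752
apply F[16]=-20.000 → step 17: x=0.062, v=-1.494, θ₁=-0.477, ω₁=-0.534, θ₂=-0.063, ω₂=2.074
apply F[17]=-20.000 → step 18: x=0.029, v=-1.735, θ₁=-0.487, ω₁=-0.498, θ₂=-0.018, ω₂=2.415
apply F[18]=-20.000 → step 19: x=-0.008, v=-1.979, θ₁=-0.497, ω₁=-0.453, θ₂=0.034, ω₂=2.769
apply F[19]=-20.000 → step 20: x=-0.050, v=-2.226, θ₁=-0.505, ω₁=-0.392, θ₂=0.093, ω₂=3.131
apply F[20]=-20.000 → step 21: x=-0.097, v=-2.478, θ₁=-0.512, ω₁=-0.309, θ₂=0.159, ω₂=3.497
apply F[21]=-20.000 → step 22: x=-0.149, v=-2.734, θ₁=-0.517, ω₁=-0.196, θ₂=0.233, ω₂=3.863
apply F[22]=-20.000 → step 23: x=-0.206, v=-2.994, θ₁=-0.520, ω₁=-0.046, θ₂=0.314, ω₂=4.227
apply F[23]=-20.000 → step 24: x=-0.269, v=-3.257, θ₁=-0.519, ω₁=0.148, θ₂=0.402, ω₂=4.587
apply F[24]=-20.000 → step 25: x=-0.337, v=-3.523, θ₁=-0.514, ω₁=0.392, θ₂=0.497, ω₂=4.942
apply F[25]=-20.000 → step 26: x=-0.410, v=-3.792, θ₁=-0.503, ω₁=0.691, θ₂=0.600, ω₂=5.292
apply F[26]=-20.000 → step 27: x=-0.488, v=-4.063, θ₁=-0.486, ω₁=1.051, θ₂=0.709, ω₂=5.636
apply F[27]=-20.000 → step 28: x=-0.572, v=-4.338, θ₁=-0.460, ω₁=1.477, θ₂=0.825, ω₂=5.968
apply F[28]=-20.000 → step 29: x=-0.662, v=-4.616, θ₁=-0.426, ω₁=1.974, θ₂=0.948, ω₂=6.280
apply F[29]=-20.000 → step 30: x=-0.757, v=-4.899, θ₁=-0.381, ω₁=2.542, θ₂=1.076, ω₂=6.556
apply F[30]=-20.000 → step 31: x=-0.858, v=-5.188, θ₁=-0.324, ω₁=3.178, θ₂=1.209, ω₂=6.772
Max |angle| over trajectory = 1.209 rad; bound = 1.256 → within bound.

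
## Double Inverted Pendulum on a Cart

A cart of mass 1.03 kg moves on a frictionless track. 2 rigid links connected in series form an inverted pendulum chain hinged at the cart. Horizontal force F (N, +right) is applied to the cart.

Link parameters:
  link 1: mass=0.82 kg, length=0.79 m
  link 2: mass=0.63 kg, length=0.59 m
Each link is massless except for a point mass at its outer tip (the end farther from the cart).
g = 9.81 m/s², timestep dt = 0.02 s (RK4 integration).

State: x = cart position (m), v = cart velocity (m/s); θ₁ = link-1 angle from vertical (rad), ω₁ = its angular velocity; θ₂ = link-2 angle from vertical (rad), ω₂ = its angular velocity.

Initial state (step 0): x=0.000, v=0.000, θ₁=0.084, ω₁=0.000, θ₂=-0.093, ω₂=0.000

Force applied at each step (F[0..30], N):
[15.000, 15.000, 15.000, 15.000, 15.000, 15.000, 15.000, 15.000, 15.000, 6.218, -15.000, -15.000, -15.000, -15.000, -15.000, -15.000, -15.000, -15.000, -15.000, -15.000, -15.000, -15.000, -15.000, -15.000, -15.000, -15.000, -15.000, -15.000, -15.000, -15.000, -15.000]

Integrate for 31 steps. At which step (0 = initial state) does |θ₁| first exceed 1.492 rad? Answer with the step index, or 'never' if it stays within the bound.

Answer: never

Derivation:
apply F[0]=+15.000 → step 1: x=0.003, v=0.266, θ₁=0.081, ω₁=-0.280, θ₂=-0.094, ω₂=-0.112
apply F[1]=+15.000 → step 2: x=0.011, v=0.535, θ₁=0.073, ω₁=-0.565, θ₂=-0.097, ω₂=-0.219
apply F[2]=+15.000 → step 3: x=0.024, v=0.808, θ₁=0.059, ω₁=-0.861, θ₂=-0.103, ω₂=-0.319
apply F[3]=+15.000 → step 4: x=0.043, v=1.086, θ₁=0.038, ω₁=-1.173, θ₂=-0.110, ω₂=-0.407
apply F[4]=+15.000 → step 5: x=0.068, v=1.371, θ₁=0.011, ω₁=-1.504, θ₂=-0.119, ω₂=-0.478
apply F[5]=+15.000 → step 6: x=0.098, v=1.663, θ₁=-0.022, ω₁=-1.859, θ₂=-0.129, ω₂=-0.531
apply F[6]=+15.000 → step 7: x=0.134, v=1.961, θ₁=-0.063, ω₁=-2.235, θ₂=-0.140, ω₂=-0.563
apply F[7]=+15.000 → step 8: x=0.176, v=2.261, θ₁=-0.112, ω₁=-2.631, θ₂=-0.152, ω₂=-0.576
apply F[8]=+15.000 → step 9: x=0.225, v=2.557, θ₁=-0.168, ω₁=-3.036, θ₂=-0.163, ω₂=-0.578
apply F[9]=+6.218 → step 10: x=0.277, v=2.680, θ₁=-0.231, ω₁=-3.238, θ₂=-0.175, ω₂=-0.578
apply F[10]=-15.000 → step 11: x=0.328, v=2.426, θ₁=-0.293, ω₁=-2.999, θ₂=-0.186, ω₂=-0.553
apply F[11]=-15.000 → step 12: x=0.374, v=2.190, θ₁=-0.351, ω₁=-2.811, θ₂=-0.197, ω₂=-0.504
apply F[12]=-15.000 → step 13: x=0.416, v=1.972, θ₁=-0.406, ω₁=-2.669, θ₂=-0.206, ω₂=-0.429
apply F[13]=-15.000 → step 14: x=0.453, v=1.768, θ₁=-0.458, ω₁=-2.571, θ₂=-0.214, ω₂=-0.331
apply F[14]=-15.000 → step 15: x=0.486, v=1.577, θ₁=-0.509, ω₁=-2.509, θ₂=-0.219, ω₂=-0.210
apply F[15]=-15.000 → step 16: x=0.516, v=1.395, θ₁=-0.559, ω₁=-2.481, θ₂=-0.222, ω₂=-0.070
apply F[16]=-15.000 → step 17: x=0.542, v=1.219, θ₁=-0.609, ω₁=-2.480, θ₂=-0.222, ω₂=0.088
apply F[17]=-15.000 → step 18: x=0.565, v=1.047, θ₁=-0.658, ω₁=-2.503, θ₂=-0.218, ω₂=0.261
apply F[18]=-15.000 → step 19: x=0.584, v=0.878, θ₁=-0.709, ω₁=-2.547, θ₂=-0.211, ω₂=0.446
apply F[19]=-15.000 → step 20: x=0.600, v=0.708, θ₁=-0.760, ω₁=-2.606, θ₂=-0.200, ω₂=0.640
apply F[20]=-15.000 → step 21: x=0.612, v=0.535, θ₁=-0.813, ω₁=-2.680, θ₂=-0.186, ω₂=0.840
apply F[21]=-15.000 → step 22: x=0.621, v=0.359, θ₁=-0.868, ω₁=-2.764, θ₂=-0.167, ω₂=1.042
apply F[22]=-15.000 → step 23: x=0.627, v=0.177, θ₁=-0.924, ω₁=-2.857, θ₂=-0.144, ω₂=1.244
apply F[23]=-15.000 → step 24: x=0.628, v=-0.011, θ₁=-0.982, ω₁=-2.956, θ₂=-0.117, ω₂=1.441
apply F[24]=-15.000 → step 25: x=0.626, v=-0.206, θ₁=-1.042, ω₁=-3.062, θ₂=-0.086, ω₂=1.632
apply F[25]=-15.000 → step 26: x=0.620, v=-0.409, θ₁=-1.104, ω₁=-3.173, θ₂=-0.052, ω₂=1.812
apply F[26]=-15.000 → step 27: x=0.610, v=-0.620, θ₁=-1.169, ω₁=-3.289, θ₂=-0.014, ω₂=1.979
apply F[27]=-15.000 → step 28: x=0.595, v=-0.840, θ₁=-1.236, ω₁=-3.412, θ₂=0.027, ω₂=2.132
apply F[28]=-15.000 → step 29: x=0.576, v=-1.069, θ₁=-1.306, ω₁=-3.544, θ₂=0.071, ω₂=2.266
apply F[29]=-15.000 → step 30: x=0.552, v=-1.308, θ₁=-1.378, ω₁=-3.688, θ₂=0.118, ω₂=2.379
apply F[30]=-15.000 → step 31: x=0.524, v=-1.558, θ₁=-1.453, ω₁=-3.846, θ₂=0.166, ω₂=2.469
max |θ₁| = 1.453 ≤ 1.492 over all 32 states.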